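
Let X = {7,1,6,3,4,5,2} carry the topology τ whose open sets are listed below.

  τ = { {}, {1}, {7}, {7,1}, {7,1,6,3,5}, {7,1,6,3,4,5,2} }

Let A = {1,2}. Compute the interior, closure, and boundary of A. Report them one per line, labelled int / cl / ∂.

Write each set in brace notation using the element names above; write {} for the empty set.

opens ⊆ A: {}, {1}; union → int = {1}
complement {7,6,3,4,5}; its interior {7}; cl(A) = X∖{7} = {1,6,3,4,5,2}
boundary = {1,6,3,4,5,2} ∖ {1} = {6,3,4,5,2}

int(A) = {1}
cl(A)  = {1,6,3,4,5,2}
∂A     = {6,3,4,5,2}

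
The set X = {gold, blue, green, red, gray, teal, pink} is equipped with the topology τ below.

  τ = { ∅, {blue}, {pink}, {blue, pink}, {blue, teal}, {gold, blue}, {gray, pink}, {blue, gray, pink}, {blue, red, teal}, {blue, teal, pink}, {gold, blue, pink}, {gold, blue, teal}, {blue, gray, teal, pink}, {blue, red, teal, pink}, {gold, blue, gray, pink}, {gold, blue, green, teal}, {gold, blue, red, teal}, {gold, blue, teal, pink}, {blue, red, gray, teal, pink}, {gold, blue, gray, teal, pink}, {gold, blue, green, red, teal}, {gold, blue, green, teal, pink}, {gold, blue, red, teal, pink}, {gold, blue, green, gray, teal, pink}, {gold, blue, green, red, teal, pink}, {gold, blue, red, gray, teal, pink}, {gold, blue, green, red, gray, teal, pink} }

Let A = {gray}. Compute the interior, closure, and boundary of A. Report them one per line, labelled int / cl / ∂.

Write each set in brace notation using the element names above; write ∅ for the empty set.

int(A) = ∅
cl(A)  = {gray}
∂A     = {gray}

interior: largest open inside A is ∅ (from ∅)
cl via duality: int({gold, blue, green, red, teal, pink}) = {gold, blue, green, red, teal, pink}, so X∖{gold, blue, green, red, teal, pink} = {gray}
cl∖int = {gray}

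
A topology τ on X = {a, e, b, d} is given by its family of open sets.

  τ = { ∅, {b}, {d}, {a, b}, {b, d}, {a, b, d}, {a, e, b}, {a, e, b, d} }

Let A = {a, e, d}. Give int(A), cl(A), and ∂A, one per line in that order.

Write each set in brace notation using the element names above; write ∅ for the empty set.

int(A) = {d}
cl(A)  = {a, e, d}
∂A     = {a, e}

interior: largest open inside A is {d} (from ∅, {d})
cl via duality: int({b}) = {b}, so X∖{b} = {a, e, d}
cl∖int = {a, e}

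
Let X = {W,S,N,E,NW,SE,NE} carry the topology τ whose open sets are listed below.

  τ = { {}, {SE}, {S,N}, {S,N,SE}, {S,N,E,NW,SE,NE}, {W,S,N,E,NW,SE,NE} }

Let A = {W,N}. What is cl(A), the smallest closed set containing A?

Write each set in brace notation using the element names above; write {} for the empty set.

cl via duality: int({S,E,NW,SE,NE}) = {SE}, so X∖{SE} = {W,S,N,E,NW,NE}

{W,S,N,E,NW,NE}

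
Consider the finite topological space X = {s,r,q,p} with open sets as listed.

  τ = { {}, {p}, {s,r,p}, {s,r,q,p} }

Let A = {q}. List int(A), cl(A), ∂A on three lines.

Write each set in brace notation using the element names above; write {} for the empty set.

int(A) = {}
cl(A)  = {q}
∂A     = {q}

opens ⊆ A: {}; union → int = {}
complement {s,r,p}; its interior {s,r,p}; cl(A) = X∖{s,r,p} = {q}
boundary = {q} ∖ {} = {q}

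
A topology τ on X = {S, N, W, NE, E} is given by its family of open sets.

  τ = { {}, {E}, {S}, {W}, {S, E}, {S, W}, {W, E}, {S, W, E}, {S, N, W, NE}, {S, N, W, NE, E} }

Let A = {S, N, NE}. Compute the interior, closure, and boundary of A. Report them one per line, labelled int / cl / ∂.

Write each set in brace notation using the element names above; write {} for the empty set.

int(A) = {S}
cl(A)  = {S, N, NE}
∂A     = {N, NE}

U open, U⊆A: {}, {S}. int(A) = ⋃ = {S}
X∖A={W, E}, int(X∖A)={W, E}, hence cl(A)={S, N, NE}
∂A: remove int from cl → {N, NE}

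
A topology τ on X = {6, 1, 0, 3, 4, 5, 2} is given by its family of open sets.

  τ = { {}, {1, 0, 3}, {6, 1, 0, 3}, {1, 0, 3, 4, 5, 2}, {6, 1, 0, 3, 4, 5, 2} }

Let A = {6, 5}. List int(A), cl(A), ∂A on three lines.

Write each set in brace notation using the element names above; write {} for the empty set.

int(A) = {}
cl(A)  = {6, 4, 5, 2}
∂A     = {6, 4, 5, 2}

opens ⊆ A: {}; union → int = {}
complement {1, 0, 3, 4, 2}; its interior {1, 0, 3}; cl(A) = X∖{1, 0, 3} = {6, 4, 5, 2}
boundary = {6, 4, 5, 2} ∖ {} = {6, 4, 5, 2}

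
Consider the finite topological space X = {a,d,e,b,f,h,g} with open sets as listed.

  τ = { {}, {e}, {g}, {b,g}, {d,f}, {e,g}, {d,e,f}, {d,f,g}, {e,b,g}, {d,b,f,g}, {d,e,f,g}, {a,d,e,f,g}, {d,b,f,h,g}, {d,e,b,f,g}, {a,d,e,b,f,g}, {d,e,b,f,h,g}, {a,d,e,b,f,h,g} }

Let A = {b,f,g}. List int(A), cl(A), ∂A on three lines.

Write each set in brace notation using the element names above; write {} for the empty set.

interior: largest open inside A is {b,g} (from {}, {g}, {b,g})
cl via duality: int({a,d,e,h}) = {e}, so X∖{e} = {a,d,b,f,h,g}
cl∖int = {a,d,f,h}

int(A) = {b,g}
cl(A)  = {a,d,b,f,h,g}
∂A     = {a,d,f,h}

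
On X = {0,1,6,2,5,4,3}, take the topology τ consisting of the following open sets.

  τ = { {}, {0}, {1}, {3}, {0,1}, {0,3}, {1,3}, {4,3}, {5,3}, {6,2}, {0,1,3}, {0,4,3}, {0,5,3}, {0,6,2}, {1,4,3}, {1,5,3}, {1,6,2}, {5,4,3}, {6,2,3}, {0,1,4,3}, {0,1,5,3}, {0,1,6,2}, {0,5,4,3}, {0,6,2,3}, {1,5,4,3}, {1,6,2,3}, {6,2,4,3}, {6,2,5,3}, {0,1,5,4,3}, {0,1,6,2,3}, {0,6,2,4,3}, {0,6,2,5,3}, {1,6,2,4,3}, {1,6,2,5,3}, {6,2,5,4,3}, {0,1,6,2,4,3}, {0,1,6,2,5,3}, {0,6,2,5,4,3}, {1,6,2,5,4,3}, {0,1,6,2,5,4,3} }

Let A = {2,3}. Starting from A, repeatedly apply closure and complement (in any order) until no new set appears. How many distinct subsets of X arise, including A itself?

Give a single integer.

8

closure: X∖int(X∖A) = X∖{0,1} = {6,2,5,4,3}
Let k=closure and c=complement:
  1. A     = {2,3}
  2. kA    = {6,2,5,4,3}
  3. cA    = {0,1,6,5,4}
  4. ckA   = {0,1}
  5. kcA   = {0,1,6,2,5,4}
  6. ckcA  = {3}
  7. kckcA = {5,4,3}
  8. ckckcA = {0,1,6,2}
— saturated at 8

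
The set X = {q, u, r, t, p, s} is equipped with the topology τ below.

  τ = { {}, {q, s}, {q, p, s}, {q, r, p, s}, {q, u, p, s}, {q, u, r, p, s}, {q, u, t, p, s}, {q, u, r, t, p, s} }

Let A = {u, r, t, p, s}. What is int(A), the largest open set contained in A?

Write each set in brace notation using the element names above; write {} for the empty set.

open subsets of A: {}; so int(A) = {}

{}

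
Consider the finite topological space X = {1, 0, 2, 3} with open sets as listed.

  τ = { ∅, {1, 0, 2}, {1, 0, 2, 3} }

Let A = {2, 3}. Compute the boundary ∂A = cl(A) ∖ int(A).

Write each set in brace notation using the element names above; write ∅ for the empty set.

{1, 0, 2, 3}

opens ⊆ A: ∅; union → int = ∅
complement {1, 0}; its interior ∅; cl(A) = X∖∅ = {1, 0, 2, 3}
boundary = {1, 0, 2, 3} ∖ ∅ = {1, 0, 2, 3}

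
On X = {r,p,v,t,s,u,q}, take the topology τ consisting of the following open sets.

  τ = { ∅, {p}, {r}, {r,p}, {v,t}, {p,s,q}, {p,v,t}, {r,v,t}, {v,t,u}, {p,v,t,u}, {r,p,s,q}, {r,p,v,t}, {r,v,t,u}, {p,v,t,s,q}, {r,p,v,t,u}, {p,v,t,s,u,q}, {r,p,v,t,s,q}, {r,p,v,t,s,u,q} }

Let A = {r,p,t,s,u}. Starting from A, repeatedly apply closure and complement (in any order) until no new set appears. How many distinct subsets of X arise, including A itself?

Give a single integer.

8

X∖A={v,q}, int(X∖A)=∅, hence cl(A)={r,p,v,t,s,u,q}
Orbit (k=closure, c=complement):
  1. A     = {r,p,t,s,u}
  2. kA    = {r,p,v,t,s,u,q}
  3. cA    = {v,q}
  4. ckA   = ∅
  5. kcA   = {v,t,s,u,q}
  6. ckcA  = {r,p}
  7. kckcA = {r,p,s,q}
  8. ckckcA = {v,t,u}
(closed under both — stop)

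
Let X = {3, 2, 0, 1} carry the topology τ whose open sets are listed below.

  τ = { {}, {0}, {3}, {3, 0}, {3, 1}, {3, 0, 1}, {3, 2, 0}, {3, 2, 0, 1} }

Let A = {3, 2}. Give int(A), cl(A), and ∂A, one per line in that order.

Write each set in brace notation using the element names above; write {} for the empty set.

opens ⊆ A: {}, {3}; union → int = {3}
complement {0, 1}; its interior {0}; cl(A) = X∖{0} = {3, 2, 1}
boundary = {3, 2, 1} ∖ {3} = {2, 1}

int(A) = {3}
cl(A)  = {3, 2, 1}
∂A     = {2, 1}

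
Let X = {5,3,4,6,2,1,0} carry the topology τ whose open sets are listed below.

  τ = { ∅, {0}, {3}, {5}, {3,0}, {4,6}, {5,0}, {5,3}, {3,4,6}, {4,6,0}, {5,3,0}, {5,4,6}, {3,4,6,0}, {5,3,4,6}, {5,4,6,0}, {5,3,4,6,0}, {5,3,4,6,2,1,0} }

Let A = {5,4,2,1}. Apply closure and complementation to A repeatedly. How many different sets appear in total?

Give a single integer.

10

cl via duality: int({3,6,0}) = {3,0}, so X∖{3,0} = {5,4,6,2,1}
Write k for closure, c for complement:
  1. A     = {5,4,2,1}
  2. kA    = {5,4,6,2,1}
  3. cA    = {3,6,0}
  4. ckA   = {3,0}
  5. kcA   = {3,4,6,2,1,0}
  6. kckA  = {3,2,1,0}
  7. ckcA  = {5}
  8. ckckA = {5,4,6}
  9. kckcA = {5,2,1}
  10. ckckcA = {3,4,6,0}
applying k or c yields no new set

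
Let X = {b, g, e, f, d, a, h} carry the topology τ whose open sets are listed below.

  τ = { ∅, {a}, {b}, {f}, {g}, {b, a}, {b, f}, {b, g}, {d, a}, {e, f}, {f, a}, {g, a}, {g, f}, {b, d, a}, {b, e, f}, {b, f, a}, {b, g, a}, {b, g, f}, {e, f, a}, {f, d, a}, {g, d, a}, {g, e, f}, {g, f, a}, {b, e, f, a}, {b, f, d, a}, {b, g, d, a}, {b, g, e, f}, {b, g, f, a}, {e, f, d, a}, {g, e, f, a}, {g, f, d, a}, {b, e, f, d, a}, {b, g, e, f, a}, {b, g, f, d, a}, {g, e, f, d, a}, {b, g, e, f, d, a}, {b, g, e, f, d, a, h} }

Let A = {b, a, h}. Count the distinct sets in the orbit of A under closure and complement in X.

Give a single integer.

8

complement {g, e, f, d}; its interior {g, e, f}; cl(A) = X∖{g, e, f} = {b, d, a, h}
With k = closure, c = complement:
  1. A     = {b, a, h}
  2. kA    = {b, d, a, h}
  3. cA    = {g, e, f, d}
  4. ckA   = {g, e, f}
  5. kcA   = {g, e, f, d, h}
  6. kckA  = {g, e, f, h}
  7. ckcA  = {b, a}
  8. ckckA = {b, d, a}
k, c of each give nothing new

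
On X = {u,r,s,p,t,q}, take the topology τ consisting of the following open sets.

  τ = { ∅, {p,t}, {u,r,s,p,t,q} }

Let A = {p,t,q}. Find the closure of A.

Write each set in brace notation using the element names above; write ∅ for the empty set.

complement {u,r,s}; its interior ∅; cl(A) = X∖∅ = {u,r,s,p,t,q}

{u,r,s,p,t,q}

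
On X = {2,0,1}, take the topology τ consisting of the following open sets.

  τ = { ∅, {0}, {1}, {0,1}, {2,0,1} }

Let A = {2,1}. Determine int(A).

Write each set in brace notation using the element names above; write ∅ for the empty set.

{1}

U open, U⊆A: ∅, {1}. int(A) = ⋃ = {1}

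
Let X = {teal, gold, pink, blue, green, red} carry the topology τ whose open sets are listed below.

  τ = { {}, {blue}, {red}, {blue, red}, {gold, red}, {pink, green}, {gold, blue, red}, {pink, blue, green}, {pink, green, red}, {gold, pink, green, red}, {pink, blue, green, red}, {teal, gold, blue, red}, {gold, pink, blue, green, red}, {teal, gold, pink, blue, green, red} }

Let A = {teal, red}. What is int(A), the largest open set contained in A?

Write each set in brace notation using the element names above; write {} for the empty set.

{red}

open subsets of A: {}, {red}; so int(A) = {red}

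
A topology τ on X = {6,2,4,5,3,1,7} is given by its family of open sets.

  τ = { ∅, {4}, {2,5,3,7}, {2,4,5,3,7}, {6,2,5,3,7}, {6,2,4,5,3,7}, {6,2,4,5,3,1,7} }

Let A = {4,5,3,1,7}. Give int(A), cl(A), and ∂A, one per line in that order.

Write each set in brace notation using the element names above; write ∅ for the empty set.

int(A) = {4}
cl(A)  = {6,2,4,5,3,1,7}
∂A     = {6,2,5,3,1,7}

interior: largest open inside A is {4} (from ∅, {4})
cl via duality: int({6,2}) = ∅, so X∖∅ = {6,2,4,5,3,1,7}
cl∖int = {6,2,5,3,1,7}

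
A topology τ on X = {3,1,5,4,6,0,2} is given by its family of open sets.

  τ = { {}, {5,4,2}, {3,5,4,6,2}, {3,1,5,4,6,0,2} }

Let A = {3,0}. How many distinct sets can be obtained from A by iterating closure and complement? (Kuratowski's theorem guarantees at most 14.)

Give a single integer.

closure: X∖int(X∖A) = X∖{5,4,2} = {3,1,6,0}
Let k=closure and c=complement:
  1. A     = {3,0}
  2. kA    = {3,1,6,0}
  3. cA    = {1,5,4,6,2}
  4. ckA   = {5,4,2}
  5. kcA   = {3,1,5,4,6,0,2}
  6. ckcA  = {}
— saturated at 6

6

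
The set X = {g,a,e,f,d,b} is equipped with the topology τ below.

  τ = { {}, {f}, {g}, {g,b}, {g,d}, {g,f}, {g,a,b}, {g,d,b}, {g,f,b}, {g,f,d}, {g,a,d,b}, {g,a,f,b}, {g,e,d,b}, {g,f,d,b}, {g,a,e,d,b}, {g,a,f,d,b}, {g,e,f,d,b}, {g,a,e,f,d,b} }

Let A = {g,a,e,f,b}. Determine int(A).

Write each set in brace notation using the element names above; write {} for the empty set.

interior: largest open inside A is {g,a,f,b} (from {}, {f}, {g}, {g,b}, {g,f}, {g,a,b}, {g,f,b}, {g,a,f,b})

{g,a,f,b}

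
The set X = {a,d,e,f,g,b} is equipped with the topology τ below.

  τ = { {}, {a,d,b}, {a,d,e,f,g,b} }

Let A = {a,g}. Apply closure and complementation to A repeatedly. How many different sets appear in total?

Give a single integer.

complement {d,e,f,b}; its interior {}; cl(A) = X∖{} = {a,d,e,f,g,b}
With k = closure, c = complement:
  1. A     = {a,g}
  2. kA    = {a,d,e,f,g,b}
  3. cA    = {d,e,f,b}
  4. ckA   = {}
k, c of each give nothing new

4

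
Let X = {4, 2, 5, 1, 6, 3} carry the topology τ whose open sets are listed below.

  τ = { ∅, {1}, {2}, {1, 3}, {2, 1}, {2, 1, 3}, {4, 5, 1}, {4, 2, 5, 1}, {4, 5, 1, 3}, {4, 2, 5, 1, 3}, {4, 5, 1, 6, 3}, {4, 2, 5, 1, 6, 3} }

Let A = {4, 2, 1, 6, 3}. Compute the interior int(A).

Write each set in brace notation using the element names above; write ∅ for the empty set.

{2, 1, 3}

opens ⊆ A: ∅, {2}, {1}, {2, 1}, {1, 3}, {2, 1, 3}; union → int = {2, 1, 3}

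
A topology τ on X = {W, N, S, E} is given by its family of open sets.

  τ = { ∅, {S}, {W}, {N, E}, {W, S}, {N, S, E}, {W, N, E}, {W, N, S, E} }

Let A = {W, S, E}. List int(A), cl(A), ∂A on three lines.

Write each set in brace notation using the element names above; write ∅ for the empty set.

interior: largest open inside A is {W, S} (from ∅, {S}, {W}, {W, S})
cl via duality: int({N}) = ∅, so X∖∅ = {W, N, S, E}
cl∖int = {N, E}

int(A) = {W, S}
cl(A)  = {W, N, S, E}
∂A     = {N, E}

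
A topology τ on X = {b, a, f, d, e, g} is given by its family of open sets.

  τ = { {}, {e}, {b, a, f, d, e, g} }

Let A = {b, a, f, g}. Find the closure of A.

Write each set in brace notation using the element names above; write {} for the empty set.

complement {d, e}; its interior {e}; cl(A) = X∖{e} = {b, a, f, d, g}

{b, a, f, d, g}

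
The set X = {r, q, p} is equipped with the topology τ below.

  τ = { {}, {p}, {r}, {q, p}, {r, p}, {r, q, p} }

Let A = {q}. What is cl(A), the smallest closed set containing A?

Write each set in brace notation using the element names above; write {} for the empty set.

X∖A={r, p}, int(X∖A)={r, p}, hence cl(A)={q}

{q}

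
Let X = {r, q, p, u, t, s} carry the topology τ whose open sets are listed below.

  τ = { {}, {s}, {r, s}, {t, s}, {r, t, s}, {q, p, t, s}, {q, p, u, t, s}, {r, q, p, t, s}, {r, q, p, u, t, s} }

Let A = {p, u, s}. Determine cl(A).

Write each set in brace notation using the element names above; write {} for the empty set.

{r, q, p, u, t, s}

cl via duality: int({r, q, t}) = {}, so X∖{} = {r, q, p, u, t, s}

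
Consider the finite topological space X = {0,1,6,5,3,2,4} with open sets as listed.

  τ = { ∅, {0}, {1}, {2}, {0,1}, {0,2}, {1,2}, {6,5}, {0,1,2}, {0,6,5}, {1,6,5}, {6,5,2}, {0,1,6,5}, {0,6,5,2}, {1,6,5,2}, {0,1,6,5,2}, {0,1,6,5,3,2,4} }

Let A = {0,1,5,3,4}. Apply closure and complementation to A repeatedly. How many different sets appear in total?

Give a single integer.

closure: X∖int(X∖A) = X∖{2} = {0,1,6,5,3,4}
Let k=closure and c=complement:
  1. A     = {0,1,5,3,4}
  2. kA    = {0,1,6,5,3,4}
  3. cA    = {6,2}
  4. ckA   = {2}
  5. kcA   = {6,5,3,2,4}
  6. kckA  = {3,2,4}
  7. ckcA  = {0,1}
  8. ckckA = {0,1,6,5}
  9. kckcA = {0,1,3,4}
  10. ckckcA = {6,5,2}
— saturated at 10

10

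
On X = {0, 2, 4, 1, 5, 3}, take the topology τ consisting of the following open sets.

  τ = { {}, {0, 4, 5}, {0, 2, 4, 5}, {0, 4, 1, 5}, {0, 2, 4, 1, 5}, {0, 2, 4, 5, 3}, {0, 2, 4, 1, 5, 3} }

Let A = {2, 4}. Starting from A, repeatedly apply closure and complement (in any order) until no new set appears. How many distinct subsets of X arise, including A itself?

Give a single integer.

4

complement {0, 1, 5, 3}; its interior {}; cl(A) = X∖{} = {0, 2, 4, 1, 5, 3}
With k = closure, c = complement:
  1. A     = {2, 4}
  2. kA    = {0, 2, 4, 1, 5, 3}
  3. cA    = {0, 1, 5, 3}
  4. ckA   = {}
k, c of each give nothing new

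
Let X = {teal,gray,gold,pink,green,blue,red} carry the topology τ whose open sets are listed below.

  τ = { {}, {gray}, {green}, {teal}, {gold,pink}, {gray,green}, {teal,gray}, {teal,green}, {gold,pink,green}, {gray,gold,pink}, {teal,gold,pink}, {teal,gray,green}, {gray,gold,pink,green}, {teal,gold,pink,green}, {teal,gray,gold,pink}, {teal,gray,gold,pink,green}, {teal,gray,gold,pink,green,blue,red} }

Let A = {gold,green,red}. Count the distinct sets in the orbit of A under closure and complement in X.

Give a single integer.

10

cl via duality: int({teal,gray,pink,blue}) = {teal,gray}, so X∖{teal,gray} = {gold,pink,green,blue,red}
Write k for closure, c for complement:
  1. A     = {gold,green,red}
  2. kA    = {gold,pink,green,blue,red}
  3. cA    = {teal,gray,pink,blue}
  4. ckA   = {teal,gray}
  5. kcA   = {teal,gray,gold,pink,blue,red}
  6. kckA  = {teal,gray,blue,red}
  7. ckcA  = {green}
  8. ckckA = {gold,pink,green}
  9. kckcA = {green,blue,red}
  10. ckckcA = {teal,gray,gold,pink}
applying k or c yields no new set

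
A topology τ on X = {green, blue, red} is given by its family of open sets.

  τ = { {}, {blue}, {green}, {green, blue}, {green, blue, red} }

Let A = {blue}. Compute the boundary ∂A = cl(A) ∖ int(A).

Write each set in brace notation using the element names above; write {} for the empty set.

{red}

opens ⊆ A: {}, {blue}; union → int = {blue}
complement {green, red}; its interior {green}; cl(A) = X∖{green} = {blue, red}
boundary = {blue, red} ∖ {blue} = {red}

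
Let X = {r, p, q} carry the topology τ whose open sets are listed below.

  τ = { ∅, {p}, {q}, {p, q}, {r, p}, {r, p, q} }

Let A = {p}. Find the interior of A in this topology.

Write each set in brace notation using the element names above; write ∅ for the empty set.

{p}

U open, U⊆A: ∅, {p}. int(A) = ⋃ = {p}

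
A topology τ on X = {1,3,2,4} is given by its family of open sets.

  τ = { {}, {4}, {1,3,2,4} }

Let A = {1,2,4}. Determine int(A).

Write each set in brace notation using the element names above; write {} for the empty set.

{4}

interior: largest open inside A is {4} (from {}, {4})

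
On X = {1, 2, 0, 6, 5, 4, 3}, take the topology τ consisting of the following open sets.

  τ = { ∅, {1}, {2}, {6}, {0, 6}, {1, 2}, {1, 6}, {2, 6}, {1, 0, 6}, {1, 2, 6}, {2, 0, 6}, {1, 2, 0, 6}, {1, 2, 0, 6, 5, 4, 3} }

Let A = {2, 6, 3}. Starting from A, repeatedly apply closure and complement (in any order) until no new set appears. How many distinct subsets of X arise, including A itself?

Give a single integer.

complement {1, 0, 5, 4}; its interior {1}; cl(A) = X∖{1} = {2, 0, 6, 5, 4, 3}
With k = closure, c = complement:
  1. A     = {2, 6, 3}
  2. kA    = {2, 0, 6, 5, 4, 3}
  3. cA    = {1, 0, 5, 4}
  4. ckA   = {1}
  5. kcA   = {1, 0, 5, 4, 3}
  6. kckA  = {1, 5, 4, 3}
  7. ckcA  = {2, 6}
  8. ckckA = {2, 0, 6}
k, c of each give nothing new

8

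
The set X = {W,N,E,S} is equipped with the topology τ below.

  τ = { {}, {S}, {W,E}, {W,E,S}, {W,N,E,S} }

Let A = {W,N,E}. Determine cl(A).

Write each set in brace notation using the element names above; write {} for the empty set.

X∖A={S}, int(X∖A)={S}, hence cl(A)={W,N,E}

{W,N,E}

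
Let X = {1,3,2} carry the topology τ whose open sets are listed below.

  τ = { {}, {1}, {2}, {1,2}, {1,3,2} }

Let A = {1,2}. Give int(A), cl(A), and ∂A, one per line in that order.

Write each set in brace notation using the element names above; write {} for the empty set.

int(A) = {1,2}
cl(A)  = {1,3,2}
∂A     = {3}

U open, U⊆A: {}, {2}, {1}, {1,2}. int(A) = ⋃ = {1,2}
X∖A={3}, int(X∖A)={}, hence cl(A)={1,3,2}
∂A: remove int from cl → {3}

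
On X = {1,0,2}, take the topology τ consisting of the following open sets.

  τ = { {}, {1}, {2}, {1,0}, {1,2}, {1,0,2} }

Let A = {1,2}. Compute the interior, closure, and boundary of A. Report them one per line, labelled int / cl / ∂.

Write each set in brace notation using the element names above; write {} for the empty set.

int(A) = {1,2}
cl(A)  = {1,0,2}
∂A     = {0}

open subsets of A: {}, {2}, {1}, {1,2}; so int(A) = {1,2}
closure: X∖int(X∖A) = X∖{} = {1,0,2}
∂A = {1,0,2} minus {1,2} = {0}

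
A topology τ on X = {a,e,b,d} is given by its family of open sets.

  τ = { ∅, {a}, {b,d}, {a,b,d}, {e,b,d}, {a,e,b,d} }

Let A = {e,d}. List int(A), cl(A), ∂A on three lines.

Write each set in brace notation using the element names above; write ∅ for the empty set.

int(A) = ∅
cl(A)  = {e,b,d}
∂A     = {e,b,d}

open subsets of A: ∅; so int(A) = ∅
closure: X∖int(X∖A) = X∖{a} = {e,b,d}
∂A = {e,b,d} minus ∅ = {e,b,d}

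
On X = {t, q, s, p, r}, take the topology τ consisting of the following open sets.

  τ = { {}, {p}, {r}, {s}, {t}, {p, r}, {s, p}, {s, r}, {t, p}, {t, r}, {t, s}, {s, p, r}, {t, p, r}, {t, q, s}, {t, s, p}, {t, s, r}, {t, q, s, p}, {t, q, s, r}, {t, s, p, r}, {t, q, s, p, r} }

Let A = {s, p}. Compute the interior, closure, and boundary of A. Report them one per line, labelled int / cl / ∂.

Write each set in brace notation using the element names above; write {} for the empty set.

U open, U⊆A: {}, {p}, {s}, {s, p}. int(A) = ⋃ = {s, p}
X∖A={t, q, r}, int(X∖A)={t, r}, hence cl(A)={q, s, p}
∂A: remove int from cl → {q}

int(A) = {s, p}
cl(A)  = {q, s, p}
∂A     = {q}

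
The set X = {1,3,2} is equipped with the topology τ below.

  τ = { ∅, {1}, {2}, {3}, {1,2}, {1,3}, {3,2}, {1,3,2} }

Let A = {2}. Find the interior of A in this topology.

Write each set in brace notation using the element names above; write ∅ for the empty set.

{2}

opens ⊆ A: ∅, {2}; union → int = {2}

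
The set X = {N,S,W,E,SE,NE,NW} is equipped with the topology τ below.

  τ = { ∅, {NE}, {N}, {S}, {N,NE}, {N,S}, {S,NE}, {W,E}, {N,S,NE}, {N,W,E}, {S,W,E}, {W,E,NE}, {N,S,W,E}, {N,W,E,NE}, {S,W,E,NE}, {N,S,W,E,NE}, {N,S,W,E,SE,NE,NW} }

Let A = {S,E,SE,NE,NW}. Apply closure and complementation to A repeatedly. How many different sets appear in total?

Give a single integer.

10

cl via duality: int({N,W}) = {N}, so X∖{N} = {S,W,E,SE,NE,NW}
Write k for closure, c for complement:
  1. A     = {S,E,SE,NE,NW}
  2. kA    = {S,W,E,SE,NE,NW}
  3. cA    = {N,W}
  4. ckA   = {N}
  5. kcA   = {N,W,E,SE,NW}
  6. kckA  = {N,SE,NW}
  7. ckcA  = {S,NE}
  8. ckckA = {S,W,E,NE}
  9. kckcA = {S,SE,NE,NW}
  10. ckckcA = {N,W,E}
applying k or c yields no new set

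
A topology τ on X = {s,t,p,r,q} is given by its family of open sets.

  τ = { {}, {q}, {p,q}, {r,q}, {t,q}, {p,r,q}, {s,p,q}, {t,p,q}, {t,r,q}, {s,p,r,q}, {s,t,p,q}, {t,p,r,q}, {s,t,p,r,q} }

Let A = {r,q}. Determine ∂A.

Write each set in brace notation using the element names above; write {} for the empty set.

{s,t,p}

U open, U⊆A: {}, {q}, {r,q}. int(A) = ⋃ = {r,q}
X∖A={s,t,p}, int(X∖A)={}, hence cl(A)={s,t,p,r,q}
∂A: remove int from cl → {s,t,p}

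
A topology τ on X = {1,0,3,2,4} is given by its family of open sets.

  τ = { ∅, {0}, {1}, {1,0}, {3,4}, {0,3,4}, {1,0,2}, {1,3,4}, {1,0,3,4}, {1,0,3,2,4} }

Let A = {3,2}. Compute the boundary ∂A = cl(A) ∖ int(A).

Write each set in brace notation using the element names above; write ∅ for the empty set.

opens ⊆ A: ∅; union → int = ∅
complement {1,0,4}; its interior {1,0}; cl(A) = X∖{1,0} = {3,2,4}
boundary = {3,2,4} ∖ ∅ = {3,2,4}

{3,2,4}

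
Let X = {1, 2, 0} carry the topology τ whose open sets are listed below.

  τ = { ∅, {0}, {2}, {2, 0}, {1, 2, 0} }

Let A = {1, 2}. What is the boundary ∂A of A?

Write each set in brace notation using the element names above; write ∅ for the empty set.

interior: largest open inside A is {2} (from ∅, {2})
cl via duality: int({0}) = {0}, so X∖{0} = {1, 2}
cl∖int = {1}

{1}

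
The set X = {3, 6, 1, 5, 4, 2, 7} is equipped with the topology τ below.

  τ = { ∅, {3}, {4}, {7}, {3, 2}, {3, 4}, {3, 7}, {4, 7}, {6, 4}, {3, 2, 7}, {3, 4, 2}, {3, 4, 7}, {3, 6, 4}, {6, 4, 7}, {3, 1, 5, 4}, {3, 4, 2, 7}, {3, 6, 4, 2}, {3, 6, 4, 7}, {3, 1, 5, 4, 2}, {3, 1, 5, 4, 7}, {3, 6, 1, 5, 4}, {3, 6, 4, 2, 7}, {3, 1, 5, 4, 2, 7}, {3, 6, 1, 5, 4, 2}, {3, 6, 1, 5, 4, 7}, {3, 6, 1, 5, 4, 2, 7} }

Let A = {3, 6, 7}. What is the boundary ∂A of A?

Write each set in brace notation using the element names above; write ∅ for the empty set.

{6, 1, 5, 2}

U open, U⊆A: ∅, {7}, {3}, {3, 7}. int(A) = ⋃ = {3, 7}
X∖A={1, 5, 4, 2}, int(X∖A)={4}, hence cl(A)={3, 6, 1, 5, 2, 7}
∂A: remove int from cl → {6, 1, 5, 2}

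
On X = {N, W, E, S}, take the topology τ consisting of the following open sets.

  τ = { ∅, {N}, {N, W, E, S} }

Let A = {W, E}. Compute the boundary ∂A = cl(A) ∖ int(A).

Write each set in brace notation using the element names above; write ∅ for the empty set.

{W, E, S}

opens ⊆ A: ∅; union → int = ∅
complement {N, S}; its interior {N}; cl(A) = X∖{N} = {W, E, S}
boundary = {W, E, S} ∖ ∅ = {W, E, S}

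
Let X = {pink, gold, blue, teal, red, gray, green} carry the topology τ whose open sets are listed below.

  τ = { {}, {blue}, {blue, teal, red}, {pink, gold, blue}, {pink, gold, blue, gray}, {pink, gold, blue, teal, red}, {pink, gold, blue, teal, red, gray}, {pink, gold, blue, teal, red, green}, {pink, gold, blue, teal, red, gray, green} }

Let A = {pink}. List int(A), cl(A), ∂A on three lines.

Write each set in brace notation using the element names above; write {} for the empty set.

int(A) = {}
cl(A)  = {pink, gold, gray, green}
∂A     = {pink, gold, gray, green}

opens ⊆ A: {}; union → int = {}
complement {gold, blue, teal, red, gray, green}; its interior {blue, teal, red}; cl(A) = X∖{blue, teal, red} = {pink, gold, gray, green}
boundary = {pink, gold, gray, green} ∖ {} = {pink, gold, gray, green}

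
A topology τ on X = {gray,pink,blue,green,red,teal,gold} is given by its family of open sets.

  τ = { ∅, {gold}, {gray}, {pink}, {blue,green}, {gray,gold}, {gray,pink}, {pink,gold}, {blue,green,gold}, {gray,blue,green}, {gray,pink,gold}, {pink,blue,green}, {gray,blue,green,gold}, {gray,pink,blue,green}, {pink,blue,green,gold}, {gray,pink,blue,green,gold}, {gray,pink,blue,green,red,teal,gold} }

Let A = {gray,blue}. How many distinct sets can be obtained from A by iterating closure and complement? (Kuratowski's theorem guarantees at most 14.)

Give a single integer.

cl via duality: int({pink,green,red,teal,gold}) = {pink,gold}, so X∖{pink,gold} = {gray,blue,green,red,teal}
Write k for closure, c for complement:
  1. A     = {gray,blue}
  2. kA    = {gray,blue,green,red,teal}
  3. cA    = {pink,green,red,teal,gold}
  4. ckA   = {pink,gold}
  5. kcA   = {pink,blue,green,red,teal,gold}
  6. kckA  = {pink,red,teal,gold}
  7. ckcA  = {gray}
  8. ckckA = {gray,blue,green}
  9. kckcA = {gray,red,teal}
  10. ckckcA = {pink,blue,green,gold}
applying k or c yields no new set

10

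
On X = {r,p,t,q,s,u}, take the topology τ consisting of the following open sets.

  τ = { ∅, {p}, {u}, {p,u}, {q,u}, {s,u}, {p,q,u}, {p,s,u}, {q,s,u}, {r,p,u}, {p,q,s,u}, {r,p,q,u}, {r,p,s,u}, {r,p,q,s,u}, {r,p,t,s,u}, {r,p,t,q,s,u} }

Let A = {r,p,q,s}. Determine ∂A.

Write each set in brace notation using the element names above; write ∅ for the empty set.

{r,t,q,s}

interior: largest open inside A is {p} (from ∅, {p})
cl via duality: int({t,u}) = {u}, so X∖{u} = {r,p,t,q,s}
cl∖int = {r,t,q,s}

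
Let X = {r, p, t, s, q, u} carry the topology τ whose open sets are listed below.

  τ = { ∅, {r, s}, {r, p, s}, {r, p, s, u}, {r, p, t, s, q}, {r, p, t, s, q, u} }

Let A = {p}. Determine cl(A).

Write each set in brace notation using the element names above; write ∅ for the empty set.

X∖A={r, t, s, q, u}, int(X∖A)={r, s}, hence cl(A)={p, t, q, u}

{p, t, q, u}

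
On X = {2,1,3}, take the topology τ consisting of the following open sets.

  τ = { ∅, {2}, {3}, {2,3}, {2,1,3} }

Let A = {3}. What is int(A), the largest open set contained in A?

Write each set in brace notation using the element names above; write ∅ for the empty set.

{3}

open subsets of A: ∅, {3}; so int(A) = {3}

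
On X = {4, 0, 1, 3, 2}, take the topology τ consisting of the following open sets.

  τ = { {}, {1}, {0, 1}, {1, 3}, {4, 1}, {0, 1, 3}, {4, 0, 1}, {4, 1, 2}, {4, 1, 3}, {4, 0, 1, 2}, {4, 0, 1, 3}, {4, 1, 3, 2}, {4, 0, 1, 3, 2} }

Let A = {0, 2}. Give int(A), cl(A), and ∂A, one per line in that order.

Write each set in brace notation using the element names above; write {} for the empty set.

interior: largest open inside A is {} (from {})
cl via duality: int({4, 1, 3}) = {4, 1, 3}, so X∖{4, 1, 3} = {0, 2}
cl∖int = {0, 2}

int(A) = {}
cl(A)  = {0, 2}
∂A     = {0, 2}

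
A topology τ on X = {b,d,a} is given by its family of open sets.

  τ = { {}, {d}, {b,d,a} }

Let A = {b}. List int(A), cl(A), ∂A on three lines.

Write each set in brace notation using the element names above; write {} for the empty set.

opens ⊆ A: {}; union → int = {}
complement {d,a}; its interior {d}; cl(A) = X∖{d} = {b,a}
boundary = {b,a} ∖ {} = {b,a}

int(A) = {}
cl(A)  = {b,a}
∂A     = {b,a}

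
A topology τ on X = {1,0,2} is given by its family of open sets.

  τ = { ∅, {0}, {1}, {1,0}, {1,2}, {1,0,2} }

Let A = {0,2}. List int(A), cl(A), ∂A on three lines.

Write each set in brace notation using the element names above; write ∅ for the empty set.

int(A) = {0}
cl(A)  = {0,2}
∂A     = {2}

opens ⊆ A: ∅, {0}; union → int = {0}
complement {1}; its interior {1}; cl(A) = X∖{1} = {0,2}
boundary = {0,2} ∖ {0} = {2}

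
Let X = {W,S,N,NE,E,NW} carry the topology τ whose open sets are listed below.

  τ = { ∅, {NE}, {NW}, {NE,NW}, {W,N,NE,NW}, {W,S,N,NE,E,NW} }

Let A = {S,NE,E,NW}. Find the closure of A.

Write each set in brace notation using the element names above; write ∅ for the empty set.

{W,S,N,NE,E,NW}

closure: X∖int(X∖A) = X∖∅ = {W,S,N,NE,E,NW}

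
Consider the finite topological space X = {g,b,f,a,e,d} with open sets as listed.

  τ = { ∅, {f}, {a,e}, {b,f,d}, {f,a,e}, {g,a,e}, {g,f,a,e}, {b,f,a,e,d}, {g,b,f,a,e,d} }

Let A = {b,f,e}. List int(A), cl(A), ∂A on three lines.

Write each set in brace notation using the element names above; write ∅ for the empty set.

int(A) = {f}
cl(A)  = {g,b,f,a,e,d}
∂A     = {g,b,a,e,d}

U open, U⊆A: ∅, {f}. int(A) = ⋃ = {f}
X∖A={g,a,d}, int(X∖A)=∅, hence cl(A)={g,b,f,a,e,d}
∂A: remove int from cl → {g,b,a,e,d}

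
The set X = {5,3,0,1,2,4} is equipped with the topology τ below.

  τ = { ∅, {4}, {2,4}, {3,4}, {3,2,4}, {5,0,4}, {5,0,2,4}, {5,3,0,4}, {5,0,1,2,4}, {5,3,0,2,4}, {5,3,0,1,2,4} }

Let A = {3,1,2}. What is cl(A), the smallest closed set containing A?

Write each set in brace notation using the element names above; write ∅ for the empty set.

{3,1,2}

X∖A={5,0,4}, int(X∖A)={5,0,4}, hence cl(A)={3,1,2}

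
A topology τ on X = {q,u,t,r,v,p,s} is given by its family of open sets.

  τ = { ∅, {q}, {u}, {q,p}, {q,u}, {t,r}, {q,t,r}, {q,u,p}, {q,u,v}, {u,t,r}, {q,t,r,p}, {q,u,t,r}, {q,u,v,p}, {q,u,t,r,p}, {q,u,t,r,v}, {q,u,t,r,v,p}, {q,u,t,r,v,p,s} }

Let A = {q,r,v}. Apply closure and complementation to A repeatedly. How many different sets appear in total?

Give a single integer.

cl via duality: int({u,t,p,s}) = {u}, so X∖{u} = {q,t,r,v,p,s}
Write k for closure, c for complement:
  1. A     = {q,r,v}
  2. kA    = {q,t,r,v,p,s}
  3. cA    = {u,t,p,s}
  4. ckA   = {u}
  5. kcA   = {u,t,r,v,p,s}
  6. kckA  = {u,v,s}
  7. ckcA  = {q}
  8. ckckA = {q,t,r,p}
  9. kckcA = {q,v,p,s}
  10. ckckcA = {u,t,r}
  11. kckckcA = {u,t,r,v,s}
  12. ckckckcA = {q,p}
applying k or c yields no new set

12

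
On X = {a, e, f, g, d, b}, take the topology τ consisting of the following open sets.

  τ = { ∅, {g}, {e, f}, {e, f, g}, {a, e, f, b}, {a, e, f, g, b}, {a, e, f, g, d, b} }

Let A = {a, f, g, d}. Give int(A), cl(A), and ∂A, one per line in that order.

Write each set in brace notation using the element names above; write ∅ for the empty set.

open subsets of A: ∅, {g}; so int(A) = {g}
closure: X∖int(X∖A) = X∖∅ = {a, e, f, g, d, b}
∂A = {a, e, f, g, d, b} minus {g} = {a, e, f, d, b}

int(A) = {g}
cl(A)  = {a, e, f, g, d, b}
∂A     = {a, e, f, d, b}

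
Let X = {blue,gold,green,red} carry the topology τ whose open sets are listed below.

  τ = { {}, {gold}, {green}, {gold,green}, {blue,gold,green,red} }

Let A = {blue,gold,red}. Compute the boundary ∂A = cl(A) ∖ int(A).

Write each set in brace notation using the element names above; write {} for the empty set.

opens ⊆ A: {}, {gold}; union → int = {gold}
complement {green}; its interior {green}; cl(A) = X∖{green} = {blue,gold,red}
boundary = {blue,gold,red} ∖ {gold} = {blue,red}

{blue,red}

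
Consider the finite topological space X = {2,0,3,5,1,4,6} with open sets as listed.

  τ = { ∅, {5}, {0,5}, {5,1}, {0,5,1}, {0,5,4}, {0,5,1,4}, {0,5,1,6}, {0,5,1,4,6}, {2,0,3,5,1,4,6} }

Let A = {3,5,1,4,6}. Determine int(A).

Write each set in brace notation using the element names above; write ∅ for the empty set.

U open, U⊆A: ∅, {5}, {5,1}. int(A) = ⋃ = {5,1}

{5,1}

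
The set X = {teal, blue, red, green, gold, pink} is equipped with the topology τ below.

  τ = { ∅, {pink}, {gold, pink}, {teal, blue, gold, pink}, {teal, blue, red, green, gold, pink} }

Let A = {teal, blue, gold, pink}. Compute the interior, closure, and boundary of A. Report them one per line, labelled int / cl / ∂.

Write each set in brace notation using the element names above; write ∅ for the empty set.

int(A) = {teal, blue, gold, pink}
cl(A)  = {teal, blue, red, green, gold, pink}
∂A     = {red, green}

opens ⊆ A: ∅, {pink}, {gold, pink}, {teal, blue, gold, pink}; union → int = {teal, blue, gold, pink}
complement {red, green}; its interior ∅; cl(A) = X∖∅ = {teal, blue, red, green, gold, pink}
boundary = {teal, blue, red, green, gold, pink} ∖ {teal, blue, gold, pink} = {red, green}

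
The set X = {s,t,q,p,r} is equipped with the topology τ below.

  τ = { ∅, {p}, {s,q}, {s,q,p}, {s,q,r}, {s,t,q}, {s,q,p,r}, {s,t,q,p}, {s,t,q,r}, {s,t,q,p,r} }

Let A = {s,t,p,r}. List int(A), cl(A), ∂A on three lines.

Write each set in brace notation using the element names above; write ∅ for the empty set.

interior: largest open inside A is {p} (from ∅, {p})
cl via duality: int({q}) = ∅, so X∖∅ = {s,t,q,p,r}
cl∖int = {s,t,q,r}

int(A) = {p}
cl(A)  = {s,t,q,p,r}
∂A     = {s,t,q,r}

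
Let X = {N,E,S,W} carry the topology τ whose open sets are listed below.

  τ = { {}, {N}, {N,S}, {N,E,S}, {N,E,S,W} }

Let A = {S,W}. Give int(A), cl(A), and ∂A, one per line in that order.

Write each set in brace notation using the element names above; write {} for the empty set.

open subsets of A: {}; so int(A) = {}
closure: X∖int(X∖A) = X∖{N} = {E,S,W}
∂A = {E,S,W} minus {} = {E,S,W}

int(A) = {}
cl(A)  = {E,S,W}
∂A     = {E,S,W}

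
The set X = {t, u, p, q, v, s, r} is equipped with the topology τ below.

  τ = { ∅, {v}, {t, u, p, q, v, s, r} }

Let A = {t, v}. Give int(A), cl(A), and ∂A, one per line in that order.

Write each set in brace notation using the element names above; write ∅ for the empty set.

int(A) = {v}
cl(A)  = {t, u, p, q, v, s, r}
∂A     = {t, u, p, q, s, r}

opens ⊆ A: ∅, {v}; union → int = {v}
complement {u, p, q, s, r}; its interior ∅; cl(A) = X∖∅ = {t, u, p, q, v, s, r}
boundary = {t, u, p, q, v, s, r} ∖ {v} = {t, u, p, q, s, r}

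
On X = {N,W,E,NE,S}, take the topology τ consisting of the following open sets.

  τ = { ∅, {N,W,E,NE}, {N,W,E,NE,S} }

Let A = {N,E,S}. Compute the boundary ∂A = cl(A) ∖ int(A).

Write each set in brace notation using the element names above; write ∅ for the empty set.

opens ⊆ A: ∅; union → int = ∅
complement {W,NE}; its interior ∅; cl(A) = X∖∅ = {N,W,E,NE,S}
boundary = {N,W,E,NE,S} ∖ ∅ = {N,W,E,NE,S}

{N,W,E,NE,S}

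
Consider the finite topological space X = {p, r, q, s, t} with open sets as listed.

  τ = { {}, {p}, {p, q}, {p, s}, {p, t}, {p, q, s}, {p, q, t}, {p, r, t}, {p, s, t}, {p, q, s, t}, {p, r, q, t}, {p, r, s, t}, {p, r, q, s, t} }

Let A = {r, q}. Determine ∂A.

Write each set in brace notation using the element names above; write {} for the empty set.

U open, U⊆A: {}. int(A) = ⋃ = {}
X∖A={p, s, t}, int(X∖A)={p, s, t}, hence cl(A)={r, q}
∂A: remove int from cl → {r, q}

{r, q}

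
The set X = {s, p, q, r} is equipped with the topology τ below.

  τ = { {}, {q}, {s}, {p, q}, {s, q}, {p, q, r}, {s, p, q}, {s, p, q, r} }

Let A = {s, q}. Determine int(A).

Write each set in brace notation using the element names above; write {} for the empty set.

interior: largest open inside A is {s, q} (from {}, {q}, {s}, {s, q})

{s, q}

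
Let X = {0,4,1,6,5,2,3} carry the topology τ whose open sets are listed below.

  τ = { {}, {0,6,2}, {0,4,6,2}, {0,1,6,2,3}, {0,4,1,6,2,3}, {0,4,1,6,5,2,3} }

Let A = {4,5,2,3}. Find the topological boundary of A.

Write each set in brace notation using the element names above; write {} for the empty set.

open subsets of A: {}; so int(A) = {}
closure: X∖int(X∖A) = X∖{} = {0,4,1,6,5,2,3}
∂A = {0,4,1,6,5,2,3} minus {} = {0,4,1,6,5,2,3}

{0,4,1,6,5,2,3}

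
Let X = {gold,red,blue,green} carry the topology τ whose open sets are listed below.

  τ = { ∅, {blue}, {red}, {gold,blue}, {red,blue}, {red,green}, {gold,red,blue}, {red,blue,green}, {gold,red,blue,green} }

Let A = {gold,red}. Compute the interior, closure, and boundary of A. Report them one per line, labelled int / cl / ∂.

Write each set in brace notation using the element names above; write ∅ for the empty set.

int(A) = {red}
cl(A)  = {gold,red,green}
∂A     = {gold,green}

interior: largest open inside A is {red} (from ∅, {red})
cl via duality: int({blue,green}) = {blue}, so X∖{blue} = {gold,red,green}
cl∖int = {gold,green}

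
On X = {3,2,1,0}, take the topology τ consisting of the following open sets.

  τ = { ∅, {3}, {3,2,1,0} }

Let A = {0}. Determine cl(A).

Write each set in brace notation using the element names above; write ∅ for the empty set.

{2,1,0}

closure: X∖int(X∖A) = X∖{3} = {2,1,0}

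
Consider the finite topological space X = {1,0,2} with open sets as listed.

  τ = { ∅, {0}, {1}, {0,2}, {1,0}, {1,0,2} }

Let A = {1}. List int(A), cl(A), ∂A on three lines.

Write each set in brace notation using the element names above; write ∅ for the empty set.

int(A) = {1}
cl(A)  = {1}
∂A     = ∅

open subsets of A: ∅, {1}; so int(A) = {1}
closure: X∖int(X∖A) = X∖{0,2} = {1}
∂A = {1} minus {1} = ∅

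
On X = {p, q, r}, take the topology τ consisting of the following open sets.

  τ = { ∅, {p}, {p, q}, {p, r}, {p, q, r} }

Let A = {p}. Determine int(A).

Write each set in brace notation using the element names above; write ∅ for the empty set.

{p}

opens ⊆ A: ∅, {p}; union → int = {p}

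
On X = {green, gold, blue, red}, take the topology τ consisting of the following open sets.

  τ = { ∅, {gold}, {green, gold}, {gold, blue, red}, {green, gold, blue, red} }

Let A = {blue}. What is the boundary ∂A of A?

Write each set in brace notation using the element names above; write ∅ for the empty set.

{blue, red}

interior: largest open inside A is ∅ (from ∅)
cl via duality: int({green, gold, red}) = {green, gold}, so X∖{green, gold} = {blue, red}
cl∖int = {blue, red}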